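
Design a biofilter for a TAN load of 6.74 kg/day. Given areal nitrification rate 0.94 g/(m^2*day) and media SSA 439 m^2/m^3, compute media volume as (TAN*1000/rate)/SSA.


A = 6.74*1000 / 0.94 = 7170.2128 m^2
V = 7170.2128 / 439 = 16.3331

16.3331 m^3


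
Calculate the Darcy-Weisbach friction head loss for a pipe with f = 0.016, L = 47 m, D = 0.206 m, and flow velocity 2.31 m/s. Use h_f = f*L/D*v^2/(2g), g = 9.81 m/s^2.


v^2 = 2.31^2 = 5.3361 m^2/s^2
L/D = 47/0.206 = 228.15534
h_f = f*(L/D)*v^2/(2g) = 0.016 * 228.15534 * 5.3361 / 19.62 = 0.992832 m

0.992832 m


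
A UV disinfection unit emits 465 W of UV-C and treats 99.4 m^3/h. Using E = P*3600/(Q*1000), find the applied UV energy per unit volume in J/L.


Energy delivered per hour = 465 W * 3600 s = 1674000 J/h
Volume treated per hour = 99.4 m^3/h * 1000 = 99400 L/h
dose = 1674000 / 99400 = 16.841 J/L

16.841 J/L


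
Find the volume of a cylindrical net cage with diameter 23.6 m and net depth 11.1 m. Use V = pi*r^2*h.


r = d/2 = 23.6/2 = 11.8 m
Base area = pi*r^2 = pi*11.8^2 = 437.43536 m^2
Volume = 437.43536 * 11.1 = 4855.53 m^3

4855.53 m^3


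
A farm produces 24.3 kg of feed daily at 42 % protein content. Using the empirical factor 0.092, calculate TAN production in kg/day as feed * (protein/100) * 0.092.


Protein in feed = 24.3 * 42/100 = 10.206 kg/day
TAN = protein * 0.092 = 10.206 * 0.092 = 0.938952 kg/day

0.938952 kg/day


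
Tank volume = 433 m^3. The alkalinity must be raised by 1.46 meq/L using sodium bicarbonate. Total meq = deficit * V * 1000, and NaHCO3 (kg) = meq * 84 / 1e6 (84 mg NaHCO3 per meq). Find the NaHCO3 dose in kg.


Tank volume in L = 433 m^3 * 1000 = 433000 L
Total meq required = 1.46 meq/L * 433000 L = 632180 meq
NaHCO3 mass = 632180 meq * 84 mg/meq / 1e6 = 53.1031 kg

53.1031 kg


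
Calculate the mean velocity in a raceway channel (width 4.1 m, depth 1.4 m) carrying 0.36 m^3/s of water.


Cross-sectional area = W * d = 4.1 * 1.4 = 5.74 m^2
Velocity = Q / A = 0.36 / 5.74 = 0.0627178 m/s

0.0627178 m/s


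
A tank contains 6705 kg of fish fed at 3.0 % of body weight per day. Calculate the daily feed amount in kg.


Feeding rate fraction = 3.0% / 100 = 0.03
Daily feed = 6705 kg * 0.03 = 201.15 kg/day

201.15 kg/day


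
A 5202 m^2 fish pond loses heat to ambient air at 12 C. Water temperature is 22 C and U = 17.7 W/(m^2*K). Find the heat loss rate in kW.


Temperature difference dT = 22 - 12 = 10 K
Heat loss (W) = U * A * dT = 17.7 * 5202 * 10 = 920754 W
Convert to kW: 920754 / 1000 = 920.754 kW

920.754 kW


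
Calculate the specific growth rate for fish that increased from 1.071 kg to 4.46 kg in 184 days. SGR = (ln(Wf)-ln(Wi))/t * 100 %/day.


ln(W_f) = ln(4.46) = 1.4951488
ln(W_i) = ln(1.071) = 0.068592791
ln(W_f) - ln(W_i) = 1.4951488 - 0.068592791 = 1.426556
SGR = 1.426556 / 184 * 100 = 0.775302 %/day

0.775302 %/day


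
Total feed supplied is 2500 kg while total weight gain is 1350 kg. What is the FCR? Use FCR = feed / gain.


FCR = feed consumed / weight gained
FCR = 2500 kg / 1350 kg = 1.85185

1.85185


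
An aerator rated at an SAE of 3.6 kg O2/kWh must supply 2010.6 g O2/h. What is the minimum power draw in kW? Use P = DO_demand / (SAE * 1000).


SAE in g O2/kWh = 3.6 * 1000 = 3600 g/kWh
P = DO_demand / SAE_g = 2010.6 / 3600 = 0.5585 kW

0.5585 kW


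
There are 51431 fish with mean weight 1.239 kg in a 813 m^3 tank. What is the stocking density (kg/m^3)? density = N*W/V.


Total biomass = 51431 fish * 1.239 kg = 63723.009 kg
Density = total biomass / volume = 63723.009 / 813 = 78.3801 kg/m^3

78.3801 kg/m^3


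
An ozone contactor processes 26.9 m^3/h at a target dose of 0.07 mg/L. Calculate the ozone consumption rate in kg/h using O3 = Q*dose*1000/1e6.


O3 demand (mg/h) = Q * dose * 1000 = 26.9 * 0.07 * 1000 = 1883 mg/h
Convert mg to kg: 1883 / 1e6 = 0.001883 kg/h

0.001883 kg/h


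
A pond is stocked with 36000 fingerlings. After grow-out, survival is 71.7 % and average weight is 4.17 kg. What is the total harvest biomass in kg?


Survivors = 36000 * 71.7/100 = 25812 fish
Harvest biomass = survivors * W_f = 25812 * 4.17 = 107636.04 kg

107636.04 kg


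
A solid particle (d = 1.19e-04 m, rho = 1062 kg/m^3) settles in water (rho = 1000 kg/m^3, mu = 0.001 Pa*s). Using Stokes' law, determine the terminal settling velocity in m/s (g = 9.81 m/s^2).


Density difference: rho_p - rho_f = 1062 - 1000 = 62 kg/m^3
d^2 = (1.19e-04)^2 = 1.4161e-08 m^2
Numerator = (rho_p - rho_f) * g * d^2 = 62 * 9.81 * 1.4161e-08 = 8.6130034e-06
Denominator = 18 * mu = 18 * 0.001 = 0.018
v_s = 8.6130034e-06 / 0.018 = 4.785e-04 m/s
Check: Re = rho_f * v_s * d / mu = 1000 * 4.785e-04 * 1.19e-04 / 0.001 = 0.0569 < 1, so Stokes' law applies.

4.785e-04 m/s


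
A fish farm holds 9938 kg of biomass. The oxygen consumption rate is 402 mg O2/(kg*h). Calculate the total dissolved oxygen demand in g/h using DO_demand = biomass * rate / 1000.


Total O2 consumption (mg/h) = 9938 kg * 402 mg/(kg*h) = 3995076 mg/h
Convert to g/h: 3995076 / 1000 = 3995.076 g/h

3995.076 g/h


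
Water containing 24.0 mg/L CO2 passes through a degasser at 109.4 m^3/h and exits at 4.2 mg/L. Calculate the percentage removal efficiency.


CO2_out / CO2_in = 4.2 / 24.0 = 0.175
Fraction remaining = 0.175
efficiency = (1 - 0.175) * 100 = 82.5 %

82.5 %


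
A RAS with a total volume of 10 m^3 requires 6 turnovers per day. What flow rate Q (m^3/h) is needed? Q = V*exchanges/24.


Daily recirculation volume = 10 m^3 * 6 = 60 m^3/day
Flow rate Q = daily volume / 24 h = 60 / 24 = 2.5 m^3/h

2.5 m^3/h


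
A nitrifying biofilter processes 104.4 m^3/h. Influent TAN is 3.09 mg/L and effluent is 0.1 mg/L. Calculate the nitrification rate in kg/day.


Concentration drop: TAN_in - TAN_out = 3.09 - 0.1 = 2.99 mg/L
Hourly TAN removed = Q * dTAN = 104.4 m^3/h * 2.99 mg/L = 312.156 g/h  (m^3/h * mg/L = g/h)
Daily TAN removed = 312.156 * 24 = 7491.744 g/day
Convert to kg/day: 7491.744 / 1000 = 7.491744 kg/day

7.491744 kg/day


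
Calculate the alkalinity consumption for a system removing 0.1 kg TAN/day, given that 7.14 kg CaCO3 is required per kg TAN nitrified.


Alkalinity factor: 7.14 kg CaCO3 consumed per kg TAN nitrified
alk = 0.1 kg TAN * 7.14 = 0.714 kg CaCO3/day

0.714 kg CaCO3/day


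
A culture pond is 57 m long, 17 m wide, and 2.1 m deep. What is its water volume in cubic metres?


Base area = L * W = 57 * 17 = 969 m^2
Volume = area * depth = 969 * 2.1 = 2034.9 m^3

2034.9 m^3


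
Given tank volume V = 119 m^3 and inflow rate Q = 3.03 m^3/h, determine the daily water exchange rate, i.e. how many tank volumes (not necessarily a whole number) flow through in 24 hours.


Daily flow volume = 3.03 m^3/h * 24 h = 72.72 m^3/day
Exchanges = daily flow / tank volume = 72.72 / 119 = 0.611092 exchanges/day

0.611092 exchanges/day


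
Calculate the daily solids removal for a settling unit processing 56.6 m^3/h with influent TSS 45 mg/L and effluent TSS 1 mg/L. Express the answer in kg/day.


Concentration drop: TSS_in - TSS_out = 45 - 1 = 44 mg/L
Hourly solids removed = Q * dTSS = 56.6 m^3/h * 44 mg/L = 2490.4 g/h  (m^3/h * mg/L = g/h)
Daily solids removed = 2490.4 * 24 = 59769.6 g/day
Convert g to kg: 59769.6 / 1000 = 59.7696 kg/day

59.7696 kg/day


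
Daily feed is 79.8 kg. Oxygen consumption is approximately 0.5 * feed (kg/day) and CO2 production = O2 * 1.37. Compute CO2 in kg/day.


O2 = 79.8 * 0.5 = 39.9
CO2 = 39.9 * 1.37 = 54.663

54.663 kg/day


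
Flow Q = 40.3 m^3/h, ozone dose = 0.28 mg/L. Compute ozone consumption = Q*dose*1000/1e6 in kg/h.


O3 demand (mg/h) = Q * dose * 1000 = 40.3 * 0.28 * 1000 = 11284 mg/h
Convert mg to kg: 11284 / 1e6 = 0.011284 kg/h

0.011284 kg/h


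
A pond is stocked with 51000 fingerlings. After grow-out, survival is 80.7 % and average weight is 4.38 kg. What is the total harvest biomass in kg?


Survivors = 51000 * 80.7/100 = 41157 fish
Harvest biomass = survivors * W_f = 41157 * 4.38 = 180267.66 kg

180267.66 kg


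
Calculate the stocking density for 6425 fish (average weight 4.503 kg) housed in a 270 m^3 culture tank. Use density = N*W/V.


Total biomass = 6425 fish * 4.503 kg = 28931.775 kg
Density = total biomass / volume = 28931.775 / 270 = 107.155 kg/m^3

107.155 kg/m^3


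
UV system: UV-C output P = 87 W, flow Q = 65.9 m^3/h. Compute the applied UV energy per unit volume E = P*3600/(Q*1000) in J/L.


Energy delivered per hour = 87 W * 3600 s = 313200 J/h
Volume treated per hour = 65.9 m^3/h * 1000 = 65900 L/h
dose = 313200 / 65900 = 4.75266 J/L

4.75266 J/L


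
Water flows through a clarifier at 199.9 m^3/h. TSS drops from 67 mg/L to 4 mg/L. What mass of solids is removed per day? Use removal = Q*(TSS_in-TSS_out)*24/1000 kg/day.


Concentration drop: TSS_in - TSS_out = 67 - 4 = 63 mg/L
Hourly solids removed = Q * dTSS = 199.9 m^3/h * 63 mg/L = 12593.7 g/h  (m^3/h * mg/L = g/h)
Daily solids removed = 12593.7 * 24 = 302248.8 g/day
Convert g to kg: 302248.8 / 1000 = 302.2488 kg/day

302.2488 kg/day


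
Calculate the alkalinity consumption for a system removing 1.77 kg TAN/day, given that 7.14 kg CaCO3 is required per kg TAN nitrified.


Alkalinity factor: 7.14 kg CaCO3 consumed per kg TAN nitrified
alk = 1.77 kg TAN * 7.14 = 12.6378 kg CaCO3/day

12.6378 kg CaCO3/day


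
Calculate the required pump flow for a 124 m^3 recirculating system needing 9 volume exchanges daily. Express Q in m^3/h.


Daily recirculation volume = 124 m^3 * 9 = 1116 m^3/day
Flow rate Q = daily volume / 24 h = 1116 / 24 = 46.5 m^3/h

46.5 m^3/h


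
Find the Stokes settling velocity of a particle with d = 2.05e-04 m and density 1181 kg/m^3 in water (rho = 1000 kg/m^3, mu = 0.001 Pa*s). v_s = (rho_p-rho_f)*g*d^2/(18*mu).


Density difference: rho_p - rho_f = 1181 - 1000 = 181 kg/m^3
d^2 = (2.05e-04)^2 = 4.2025e-08 m^2
Numerator = (rho_p - rho_f) * g * d^2 = 181 * 9.81 * 4.2025e-08 = 7.462001e-05
Denominator = 18 * mu = 18 * 0.001 = 0.018
v_s = 7.462001e-05 / 0.018 = 0.00414556 m/s
Check: Re = rho_f * v_s * d / mu = 1000 * 0.00414556 * 2.05e-04 / 0.001 = 0.85 < 1, so Stokes' law applies.

0.00414556 m/s


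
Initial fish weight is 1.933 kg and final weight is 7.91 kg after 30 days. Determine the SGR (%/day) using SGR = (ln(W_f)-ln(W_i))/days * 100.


ln(W_f) = ln(7.91) = 2.0681278
ln(W_i) = ln(1.933) = 0.6590732
ln(W_f) - ln(W_i) = 2.0681278 - 0.6590732 = 1.4090546
SGR = 1.4090546 / 30 * 100 = 4.69685 %/day

4.69685 %/day


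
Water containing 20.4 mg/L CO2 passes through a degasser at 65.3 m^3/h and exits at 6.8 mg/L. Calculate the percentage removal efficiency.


CO2_out / CO2_in = 6.8 / 20.4 = 0.33333333
Fraction remaining = 0.33333333
efficiency = (1 - 0.33333333) * 100 = 66.6667 %

66.6667 %


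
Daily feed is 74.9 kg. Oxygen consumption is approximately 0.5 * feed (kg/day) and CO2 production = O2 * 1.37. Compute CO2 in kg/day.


O2 = 74.9 * 0.5 = 37.45
CO2 = 37.45 * 1.37 = 51.3065

51.3065 kg/day


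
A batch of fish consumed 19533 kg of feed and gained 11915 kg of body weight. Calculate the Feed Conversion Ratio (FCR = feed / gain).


FCR = feed consumed / weight gained
FCR = 19533 kg / 11915 kg = 1.63936

1.63936


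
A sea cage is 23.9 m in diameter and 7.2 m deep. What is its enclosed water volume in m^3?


r = d/2 = 23.9/2 = 11.95 m
Base area = pi*r^2 = pi*11.95^2 = 448.62728 m^2
Volume = 448.62728 * 7.2 = 3230.12 m^3

3230.12 m^3


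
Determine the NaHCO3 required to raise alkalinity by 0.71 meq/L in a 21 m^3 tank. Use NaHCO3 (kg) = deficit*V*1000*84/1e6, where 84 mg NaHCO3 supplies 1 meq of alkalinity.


Tank volume in L = 21 m^3 * 1000 = 21000 L
Total meq required = 0.71 meq/L * 21000 L = 14910 meq
NaHCO3 mass = 14910 meq * 84 mg/meq / 1e6 = 1.25244 kg

1.25244 kg


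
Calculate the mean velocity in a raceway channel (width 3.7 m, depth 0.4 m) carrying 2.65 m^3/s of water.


Cross-sectional area = W * d = 3.7 * 0.4 = 1.48 m^2
Velocity = Q / A = 2.65 / 1.48 = 1.79054 m/s

1.79054 m/s


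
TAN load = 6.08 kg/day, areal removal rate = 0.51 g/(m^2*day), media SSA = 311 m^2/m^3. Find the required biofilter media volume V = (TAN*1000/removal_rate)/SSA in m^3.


A = 6.08*1000 / 0.51 = 11921.569 m^2
V = 11921.569 / 311 = 38.333

38.333 m^3


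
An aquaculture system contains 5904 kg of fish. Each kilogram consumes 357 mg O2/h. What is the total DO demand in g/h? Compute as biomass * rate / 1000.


Total O2 consumption (mg/h) = 5904 kg * 357 mg/(kg*h) = 2107728 mg/h
Convert to g/h: 2107728 / 1000 = 2107.728 g/h

2107.728 g/h


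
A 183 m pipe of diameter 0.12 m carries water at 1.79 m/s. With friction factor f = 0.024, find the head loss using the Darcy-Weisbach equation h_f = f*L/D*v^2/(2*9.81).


v^2 = 1.79^2 = 3.2041 m^2/s^2
L/D = 183/0.12 = 1525
h_f = f*(L/D)*v^2/(2g) = 0.024 * 1525 * 3.2041 / 19.62 = 5.97707 m

5.97707 m


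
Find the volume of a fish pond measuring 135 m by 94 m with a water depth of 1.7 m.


Base area = L * W = 135 * 94 = 12690 m^2
Volume = area * depth = 12690 * 1.7 = 21573 m^3

21573 m^3


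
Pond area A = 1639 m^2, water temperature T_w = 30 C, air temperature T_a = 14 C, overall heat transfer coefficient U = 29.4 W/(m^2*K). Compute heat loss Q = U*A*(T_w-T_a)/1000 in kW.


Temperature difference dT = 30 - 14 = 16 K
Heat loss (W) = U * A * dT = 29.4 * 1639 * 16 = 770985.6 W
Convert to kW: 770985.6 / 1000 = 770.9856 kW

770.9856 kW


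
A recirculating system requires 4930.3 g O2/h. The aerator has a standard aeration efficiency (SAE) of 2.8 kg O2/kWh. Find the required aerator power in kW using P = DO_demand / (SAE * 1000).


SAE in g O2/kWh = 2.8 * 1000 = 2800 g/kWh
P = DO_demand / SAE_g = 4930.3 / 2800 = 1.76082 kW

1.76082 kW


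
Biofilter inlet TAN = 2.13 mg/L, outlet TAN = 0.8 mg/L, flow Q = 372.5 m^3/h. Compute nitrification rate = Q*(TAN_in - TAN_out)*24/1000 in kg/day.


Concentration drop: TAN_in - TAN_out = 2.13 - 0.8 = 1.33 mg/L
Hourly TAN removed = Q * dTAN = 372.5 m^3/h * 1.33 mg/L = 495.425 g/h  (m^3/h * mg/L = g/h)
Daily TAN removed = 495.425 * 24 = 11890.2 g/day
Convert to kg/day: 11890.2 / 1000 = 11.8902 kg/day

11.8902 kg/day


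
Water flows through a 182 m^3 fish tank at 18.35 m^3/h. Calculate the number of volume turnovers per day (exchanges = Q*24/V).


Daily flow volume = 18.35 m^3/h * 24 h = 440.4 m^3/day
Exchanges = daily flow / tank volume = 440.4 / 182 = 2.41978 exchanges/day

2.41978 exchanges/day


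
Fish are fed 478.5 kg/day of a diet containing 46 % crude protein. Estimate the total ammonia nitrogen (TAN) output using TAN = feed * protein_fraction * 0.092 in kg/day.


Protein in feed = 478.5 * 46/100 = 220.11 kg/day
TAN = protein * 0.092 = 220.11 * 0.092 = 20.25012 kg/day

20.25012 kg/day


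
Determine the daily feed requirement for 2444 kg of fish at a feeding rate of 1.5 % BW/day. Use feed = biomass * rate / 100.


Feeding rate fraction = 1.5% / 100 = 0.015
Daily feed = 2444 kg * 0.015 = 36.66 kg/day

36.66 kg/day


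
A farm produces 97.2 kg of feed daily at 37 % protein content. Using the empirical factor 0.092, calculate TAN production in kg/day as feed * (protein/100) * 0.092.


Protein in feed = 97.2 * 37/100 = 35.964 kg/day
TAN = protein * 0.092 = 35.964 * 0.092 = 3.308688 kg/day

3.308688 kg/day


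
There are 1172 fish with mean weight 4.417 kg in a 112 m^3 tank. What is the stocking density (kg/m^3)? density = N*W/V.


Total biomass = 1172 fish * 4.417 kg = 5176.724 kg
Density = total biomass / volume = 5176.724 / 112 = 46.2208 kg/m^3

46.2208 kg/m^3


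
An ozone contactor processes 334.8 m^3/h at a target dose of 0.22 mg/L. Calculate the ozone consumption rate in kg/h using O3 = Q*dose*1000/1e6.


O3 demand (mg/h) = Q * dose * 1000 = 334.8 * 0.22 * 1000 = 73656 mg/h
Convert mg to kg: 73656 / 1e6 = 0.073656 kg/h

0.073656 kg/h


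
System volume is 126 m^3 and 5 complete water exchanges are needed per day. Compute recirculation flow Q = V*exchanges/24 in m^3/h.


Daily recirculation volume = 126 m^3 * 5 = 630 m^3/day
Flow rate Q = daily volume / 24 h = 630 / 24 = 26.25 m^3/h

26.25 m^3/h


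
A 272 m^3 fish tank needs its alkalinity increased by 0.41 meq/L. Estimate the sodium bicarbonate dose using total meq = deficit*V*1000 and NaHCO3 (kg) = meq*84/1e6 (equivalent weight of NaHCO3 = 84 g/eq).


Tank volume in L = 272 m^3 * 1000 = 272000 L
Total meq required = 0.41 meq/L * 272000 L = 111520 meq
NaHCO3 mass = 111520 meq * 84 mg/meq / 1e6 = 9.36768 kg

9.36768 kg


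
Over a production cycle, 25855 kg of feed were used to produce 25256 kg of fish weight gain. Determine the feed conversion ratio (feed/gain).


FCR = feed consumed / weight gained
FCR = 25855 kg / 25256 kg = 1.02372

1.02372


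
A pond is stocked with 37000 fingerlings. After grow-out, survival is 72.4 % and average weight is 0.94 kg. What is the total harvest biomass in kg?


Survivors = 37000 * 72.4/100 = 26788 fish
Harvest biomass = survivors * W_f = 26788 * 0.94 = 25180.72 kg

25180.72 kg


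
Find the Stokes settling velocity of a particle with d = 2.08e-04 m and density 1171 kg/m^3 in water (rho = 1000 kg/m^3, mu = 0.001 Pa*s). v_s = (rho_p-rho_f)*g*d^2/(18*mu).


Density difference: rho_p - rho_f = 1171 - 1000 = 171 kg/m^3
d^2 = (2.08e-04)^2 = 4.3264e-08 m^2
Numerator = (rho_p - rho_f) * g * d^2 = 171 * 9.81 * 4.3264e-08 = 7.2575793e-05
Denominator = 18 * mu = 18 * 0.001 = 0.018
v_s = 7.2575793e-05 / 0.018 = 0.00403199 m/s
Check: Re = rho_f * v_s * d / mu = 1000 * 0.00403199 * 2.08e-04 / 0.001 = 0.839 < 1, so Stokes' law applies.

0.00403199 m/s


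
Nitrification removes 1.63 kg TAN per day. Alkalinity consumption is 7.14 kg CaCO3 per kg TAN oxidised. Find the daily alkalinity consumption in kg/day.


Alkalinity factor: 7.14 kg CaCO3 consumed per kg TAN nitrified
alk = 1.63 kg TAN * 7.14 = 11.6382 kg CaCO3/day

11.6382 kg CaCO3/day


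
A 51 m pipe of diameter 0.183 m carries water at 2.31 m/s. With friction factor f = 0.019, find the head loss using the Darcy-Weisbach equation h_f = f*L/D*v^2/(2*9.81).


v^2 = 2.31^2 = 5.3361 m^2/s^2
L/D = 51/0.183 = 278.68852
h_f = f*(L/D)*v^2/(2g) = 0.019 * 278.68852 * 5.3361 / 19.62 = 1.44012 m

1.44012 m


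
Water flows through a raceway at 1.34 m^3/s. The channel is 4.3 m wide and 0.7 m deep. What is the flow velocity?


Cross-sectional area = W * d = 4.3 * 0.7 = 3.01 m^2
Velocity = Q / A = 1.34 / 3.01 = 0.445183 m/s

0.445183 m/s


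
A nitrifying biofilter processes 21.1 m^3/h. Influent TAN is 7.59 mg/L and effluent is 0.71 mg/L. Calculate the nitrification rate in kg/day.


Concentration drop: TAN_in - TAN_out = 7.59 - 0.71 = 6.88 mg/L
Hourly TAN removed = Q * dTAN = 21.1 m^3/h * 6.88 mg/L = 145.168 g/h  (m^3/h * mg/L = g/h)
Daily TAN removed = 145.168 * 24 = 3484.032 g/day
Convert to kg/day: 3484.032 / 1000 = 3.484032 kg/day

3.484032 kg/day


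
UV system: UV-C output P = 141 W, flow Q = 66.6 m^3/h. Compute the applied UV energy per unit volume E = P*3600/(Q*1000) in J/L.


Energy delivered per hour = 141 W * 3600 s = 507600 J/h
Volume treated per hour = 66.6 m^3/h * 1000 = 66600 L/h
dose = 507600 / 66600 = 7.62162 J/L

7.62162 J/L


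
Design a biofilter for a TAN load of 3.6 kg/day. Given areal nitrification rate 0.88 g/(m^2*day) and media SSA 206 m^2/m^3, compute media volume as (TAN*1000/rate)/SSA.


A = 3.6*1000 / 0.88 = 4090.9091 m^2
V = 4090.9091 / 206 = 19.8588

19.8588 m^3


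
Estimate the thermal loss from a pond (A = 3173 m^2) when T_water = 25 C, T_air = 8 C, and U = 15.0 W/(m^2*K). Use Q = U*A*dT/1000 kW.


Temperature difference dT = 25 - 8 = 17 K
Heat loss (W) = U * A * dT = 15.0 * 3173 * 17 = 809115 W
Convert to kW: 809115 / 1000 = 809.115 kW

809.115 kW


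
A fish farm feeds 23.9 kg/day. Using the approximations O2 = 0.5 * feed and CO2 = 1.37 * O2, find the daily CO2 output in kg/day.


O2 = 23.9 * 0.5 = 11.95
CO2 = 11.95 * 1.37 = 16.3715

16.3715 kg/day


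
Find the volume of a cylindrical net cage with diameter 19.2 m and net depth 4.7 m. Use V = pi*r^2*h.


r = d/2 = 19.2/2 = 9.6 m
Base area = pi*r^2 = pi*9.6^2 = 289.52918 m^2
Volume = 289.52918 * 4.7 = 1360.79 m^3

1360.79 m^3


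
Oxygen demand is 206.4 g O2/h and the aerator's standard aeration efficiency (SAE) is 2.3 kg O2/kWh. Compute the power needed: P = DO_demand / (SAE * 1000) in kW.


SAE in g O2/kWh = 2.3 * 1000 = 2300 g/kWh
P = DO_demand / SAE_g = 206.4 / 2300 = 0.0897391 kW

0.0897391 kW


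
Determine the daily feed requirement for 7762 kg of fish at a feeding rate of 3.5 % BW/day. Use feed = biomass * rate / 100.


Feeding rate fraction = 3.5% / 100 = 0.035
Daily feed = 7762 kg * 0.035 = 271.67 kg/day

271.67 kg/day


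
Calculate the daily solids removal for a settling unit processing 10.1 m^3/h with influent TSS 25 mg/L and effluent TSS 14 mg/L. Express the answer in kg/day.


Concentration drop: TSS_in - TSS_out = 25 - 14 = 11 mg/L
Hourly solids removed = Q * dTSS = 10.1 m^3/h * 11 mg/L = 111.1 g/h  (m^3/h * mg/L = g/h)
Daily solids removed = 111.1 * 24 = 2666.4 g/day
Convert g to kg: 2666.4 / 1000 = 2.6664 kg/day

2.6664 kg/day


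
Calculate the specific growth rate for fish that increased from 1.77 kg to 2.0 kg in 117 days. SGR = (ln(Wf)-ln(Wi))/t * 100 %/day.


ln(W_f) = ln(2.0) = 0.69314718
ln(W_i) = ln(1.77) = 0.57097955
ln(W_f) - ln(W_i) = 0.69314718 - 0.57097955 = 0.12216763
SGR = 0.12216763 / 117 * 100 = 0.104417 %/day

0.104417 %/day


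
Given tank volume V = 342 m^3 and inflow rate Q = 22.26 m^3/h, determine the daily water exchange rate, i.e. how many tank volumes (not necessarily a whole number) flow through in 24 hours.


Daily flow volume = 22.26 m^3/h * 24 h = 534.24 m^3/day
Exchanges = daily flow / tank volume = 534.24 / 342 = 1.56211 exchanges/day

1.56211 exchanges/day


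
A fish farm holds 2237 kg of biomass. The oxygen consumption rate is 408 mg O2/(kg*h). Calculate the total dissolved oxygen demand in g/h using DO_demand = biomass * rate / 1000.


Total O2 consumption (mg/h) = 2237 kg * 408 mg/(kg*h) = 912696 mg/h
Convert to g/h: 912696 / 1000 = 912.696 g/h

912.696 g/h


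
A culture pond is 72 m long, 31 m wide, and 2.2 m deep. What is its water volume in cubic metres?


Base area = L * W = 72 * 31 = 2232 m^2
Volume = area * depth = 2232 * 2.2 = 4910.4 m^3

4910.4 m^3


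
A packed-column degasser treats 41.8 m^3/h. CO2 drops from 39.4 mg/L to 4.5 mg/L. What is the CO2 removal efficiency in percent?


CO2_out / CO2_in = 4.5 / 39.4 = 0.1142132
Fraction remaining = 0.1142132
efficiency = (1 - 0.1142132) * 100 = 88.5787 %

88.5787 %


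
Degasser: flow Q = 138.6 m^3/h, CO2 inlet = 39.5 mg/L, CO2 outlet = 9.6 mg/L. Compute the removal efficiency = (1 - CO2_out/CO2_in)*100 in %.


CO2_out / CO2_in = 9.6 / 39.5 = 0.24303797
Fraction remaining = 0.24303797
efficiency = (1 - 0.24303797) * 100 = 75.6962 %

75.6962 %


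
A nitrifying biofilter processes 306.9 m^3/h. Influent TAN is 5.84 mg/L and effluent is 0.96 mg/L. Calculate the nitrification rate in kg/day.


Concentration drop: TAN_in - TAN_out = 5.84 - 0.96 = 4.88 mg/L
Hourly TAN removed = Q * dTAN = 306.9 m^3/h * 4.88 mg/L = 1497.672 g/h  (m^3/h * mg/L = g/h)
Daily TAN removed = 1497.672 * 24 = 35944.128 g/day
Convert to kg/day: 35944.128 / 1000 = 35.944128 kg/day

35.944128 kg/day


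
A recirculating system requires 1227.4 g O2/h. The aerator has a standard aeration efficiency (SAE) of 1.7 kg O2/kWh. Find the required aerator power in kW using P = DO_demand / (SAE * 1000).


SAE in g O2/kWh = 1.7 * 1000 = 1700 g/kWh
P = DO_demand / SAE_g = 1227.4 / 1700 = 0.722 kW

0.722 kW


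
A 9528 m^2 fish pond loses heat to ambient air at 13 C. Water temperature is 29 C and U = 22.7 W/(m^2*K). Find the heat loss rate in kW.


Temperature difference dT = 29 - 13 = 16 K
Heat loss (W) = U * A * dT = 22.7 * 9528 * 16 = 3460569.6 W
Convert to kW: 3460569.6 / 1000 = 3460.5696 kW

3460.5696 kW


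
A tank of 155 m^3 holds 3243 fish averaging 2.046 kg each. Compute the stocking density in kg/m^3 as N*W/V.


Total biomass = 3243 fish * 2.046 kg = 6635.178 kg
Density = total biomass / volume = 6635.178 / 155 = 42.8076 kg/m^3

42.8076 kg/m^3


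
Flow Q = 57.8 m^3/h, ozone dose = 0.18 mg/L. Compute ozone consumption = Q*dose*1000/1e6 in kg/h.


O3 demand (mg/h) = Q * dose * 1000 = 57.8 * 0.18 * 1000 = 10404 mg/h
Convert mg to kg: 10404 / 1e6 = 0.010404 kg/h

0.010404 kg/h


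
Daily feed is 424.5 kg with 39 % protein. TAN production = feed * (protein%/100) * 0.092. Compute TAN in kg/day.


Protein in feed = 424.5 * 39/100 = 165.555 kg/day
TAN = protein * 0.092 = 165.555 * 0.092 = 15.23106 kg/day

15.23106 kg/day


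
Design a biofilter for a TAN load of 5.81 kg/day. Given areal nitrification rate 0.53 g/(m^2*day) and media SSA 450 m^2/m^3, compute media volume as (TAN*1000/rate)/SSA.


A = 5.81*1000 / 0.53 = 10962.264 m^2
V = 10962.264 / 450 = 24.3606

24.3606 m^3


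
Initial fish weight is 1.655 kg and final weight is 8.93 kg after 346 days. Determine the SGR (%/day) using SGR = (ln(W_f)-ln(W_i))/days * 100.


ln(W_f) = ln(8.93) = 2.1894164
ln(W_i) = ln(1.655) = 0.50380101
ln(W_f) - ln(W_i) = 2.1894164 - 0.50380101 = 1.6856154
SGR = 1.6856154 / 346 * 100 = 0.487172 %/day

0.487172 %/day


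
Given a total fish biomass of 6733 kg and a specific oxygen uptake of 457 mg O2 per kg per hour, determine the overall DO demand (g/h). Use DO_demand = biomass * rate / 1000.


Total O2 consumption (mg/h) = 6733 kg * 457 mg/(kg*h) = 3076981 mg/h
Convert to g/h: 3076981 / 1000 = 3076.981 g/h

3076.981 g/h


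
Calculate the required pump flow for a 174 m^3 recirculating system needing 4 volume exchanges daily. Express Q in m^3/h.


Daily recirculation volume = 174 m^3 * 4 = 696 m^3/day
Flow rate Q = daily volume / 24 h = 696 / 24 = 29 m^3/h

29 m^3/h


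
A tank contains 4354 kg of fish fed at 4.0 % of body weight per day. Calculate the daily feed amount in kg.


Feeding rate fraction = 4.0% / 100 = 0.04
Daily feed = 4354 kg * 0.04 = 174.16 kg/day

174.16 kg/day


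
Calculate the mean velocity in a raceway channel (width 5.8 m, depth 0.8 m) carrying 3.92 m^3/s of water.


Cross-sectional area = W * d = 5.8 * 0.8 = 4.64 m^2
Velocity = Q / A = 3.92 / 4.64 = 0.844828 m/s

0.844828 m/s


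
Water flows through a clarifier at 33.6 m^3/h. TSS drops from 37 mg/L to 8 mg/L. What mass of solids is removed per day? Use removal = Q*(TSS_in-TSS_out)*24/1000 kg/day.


Concentration drop: TSS_in - TSS_out = 37 - 8 = 29 mg/L
Hourly solids removed = Q * dTSS = 33.6 m^3/h * 29 mg/L = 974.4 g/h  (m^3/h * mg/L = g/h)
Daily solids removed = 974.4 * 24 = 23385.6 g/day
Convert g to kg: 23385.6 / 1000 = 23.3856 kg/day

23.3856 kg/day


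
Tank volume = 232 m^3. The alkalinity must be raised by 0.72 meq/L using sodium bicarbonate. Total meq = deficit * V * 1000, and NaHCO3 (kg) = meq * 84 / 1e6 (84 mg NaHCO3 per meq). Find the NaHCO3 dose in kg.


Tank volume in L = 232 m^3 * 1000 = 232000 L
Total meq required = 0.72 meq/L * 232000 L = 167040 meq
NaHCO3 mass = 167040 meq * 84 mg/meq / 1e6 = 14.0314 kg

14.0314 kg


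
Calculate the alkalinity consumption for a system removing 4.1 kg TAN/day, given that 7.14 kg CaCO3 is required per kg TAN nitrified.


Alkalinity factor: 7.14 kg CaCO3 consumed per kg TAN nitrified
alk = 4.1 kg TAN * 7.14 = 29.274 kg CaCO3/day

29.274 kg CaCO3/day


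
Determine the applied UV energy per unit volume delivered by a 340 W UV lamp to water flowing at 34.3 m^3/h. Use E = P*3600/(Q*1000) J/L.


Energy delivered per hour = 340 W * 3600 s = 1224000 J/h
Volume treated per hour = 34.3 m^3/h * 1000 = 34300 L/h
dose = 1224000 / 34300 = 35.6851 J/L

35.6851 J/L


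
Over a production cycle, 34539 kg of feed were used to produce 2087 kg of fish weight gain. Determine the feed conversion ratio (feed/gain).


FCR = feed consumed / weight gained
FCR = 34539 kg / 2087 kg = 16.5496

16.5496


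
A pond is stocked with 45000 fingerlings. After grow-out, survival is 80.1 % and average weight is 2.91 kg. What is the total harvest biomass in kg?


Survivors = 45000 * 80.1/100 = 36045 fish
Harvest biomass = survivors * W_f = 36045 * 2.91 = 104890.95 kg

104890.95 kg


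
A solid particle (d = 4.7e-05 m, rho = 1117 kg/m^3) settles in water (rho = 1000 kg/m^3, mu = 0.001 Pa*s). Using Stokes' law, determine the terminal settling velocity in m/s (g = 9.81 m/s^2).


Density difference: rho_p - rho_f = 1117 - 1000 = 117 kg/m^3
d^2 = (4.7e-05)^2 = 2.209e-09 m^2
Numerator = (rho_p - rho_f) * g * d^2 = 117 * 9.81 * 2.209e-09 = 2.5354239e-06
Denominator = 18 * mu = 18 * 0.001 = 0.018
v_s = 2.5354239e-06 / 0.018 = 1.40857e-04 m/s
Check: Re = rho_f * v_s * d / mu = 1000 * 1.40857e-04 * 4.7e-05 / 0.001 = 0.00662 < 1, so Stokes' law applies.

1.40857e-04 m/s


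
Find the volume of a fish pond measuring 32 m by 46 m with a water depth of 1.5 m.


Base area = L * W = 32 * 46 = 1472 m^2
Volume = area * depth = 1472 * 1.5 = 2208 m^3

2208 m^3


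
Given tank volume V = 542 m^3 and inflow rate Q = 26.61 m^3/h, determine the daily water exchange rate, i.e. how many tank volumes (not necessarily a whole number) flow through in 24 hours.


Daily flow volume = 26.61 m^3/h * 24 h = 638.64 m^3/day
Exchanges = daily flow / tank volume = 638.64 / 542 = 1.1783 exchanges/day

1.1783 exchanges/day


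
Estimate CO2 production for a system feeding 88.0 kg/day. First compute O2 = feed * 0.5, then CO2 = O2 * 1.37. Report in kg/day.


O2 = 88.0 * 0.5 = 44
CO2 = 44 * 1.37 = 60.28

60.28 kg/day


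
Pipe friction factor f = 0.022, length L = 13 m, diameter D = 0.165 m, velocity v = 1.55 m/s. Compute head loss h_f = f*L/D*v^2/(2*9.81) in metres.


v^2 = 1.55^2 = 2.4025 m^2/s^2
L/D = 13/0.165 = 78.787879
h_f = f*(L/D)*v^2/(2g) = 0.022 * 78.787879 * 2.4025 / 19.62 = 0.212249 m

0.212249 m


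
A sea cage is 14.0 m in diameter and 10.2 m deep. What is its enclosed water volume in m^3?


r = d/2 = 14.0/2 = 7 m
Base area = pi*r^2 = pi*7^2 = 153.93804 m^2
Volume = 153.93804 * 10.2 = 1570.17 m^3

1570.17 m^3


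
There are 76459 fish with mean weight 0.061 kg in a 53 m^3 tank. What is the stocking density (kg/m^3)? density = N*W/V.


Total biomass = 76459 fish * 0.061 kg = 4663.999 kg
Density = total biomass / volume = 4663.999 / 53 = 88 kg/m^3

88 kg/m^3


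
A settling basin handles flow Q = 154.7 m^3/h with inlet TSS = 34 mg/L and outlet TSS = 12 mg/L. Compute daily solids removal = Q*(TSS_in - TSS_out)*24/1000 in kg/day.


Concentration drop: TSS_in - TSS_out = 34 - 12 = 22 mg/L
Hourly solids removed = Q * dTSS = 154.7 m^3/h * 22 mg/L = 3403.4 g/h  (m^3/h * mg/L = g/h)
Daily solids removed = 3403.4 * 24 = 81681.6 g/day
Convert g to kg: 81681.6 / 1000 = 81.6816 kg/day

81.6816 kg/day


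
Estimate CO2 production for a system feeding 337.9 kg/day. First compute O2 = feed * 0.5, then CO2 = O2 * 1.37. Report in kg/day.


O2 = 337.9 * 0.5 = 168.95
CO2 = 168.95 * 1.37 = 231.4615

231.4615 kg/day


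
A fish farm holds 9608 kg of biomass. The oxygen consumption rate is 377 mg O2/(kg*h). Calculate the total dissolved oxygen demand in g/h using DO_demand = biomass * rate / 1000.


Total O2 consumption (mg/h) = 9608 kg * 377 mg/(kg*h) = 3622216 mg/h
Convert to g/h: 3622216 / 1000 = 3622.216 g/h

3622.216 g/h


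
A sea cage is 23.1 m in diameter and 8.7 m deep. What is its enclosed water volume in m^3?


r = d/2 = 23.1/2 = 11.55 m
Base area = pi*r^2 = pi*11.55^2 = 419.09631 m^2
Volume = 419.09631 * 8.7 = 3646.14 m^3

3646.14 m^3


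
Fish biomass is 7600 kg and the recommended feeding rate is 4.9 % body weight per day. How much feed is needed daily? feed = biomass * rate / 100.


Feeding rate fraction = 4.9% / 100 = 0.049
Daily feed = 7600 kg * 0.049 = 372.4 kg/day

372.4 kg/day


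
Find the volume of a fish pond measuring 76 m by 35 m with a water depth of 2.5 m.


Base area = L * W = 76 * 35 = 2660 m^2
Volume = area * depth = 2660 * 2.5 = 6650 m^3

6650 m^3


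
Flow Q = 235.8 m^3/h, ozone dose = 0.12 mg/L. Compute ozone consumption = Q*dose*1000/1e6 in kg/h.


O3 demand (mg/h) = Q * dose * 1000 = 235.8 * 0.12 * 1000 = 28296 mg/h
Convert mg to kg: 28296 / 1e6 = 0.028296 kg/h

0.028296 kg/h


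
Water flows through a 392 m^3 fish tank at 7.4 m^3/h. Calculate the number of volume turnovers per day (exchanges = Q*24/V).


Daily flow volume = 7.4 m^3/h * 24 h = 177.6 m^3/day
Exchanges = daily flow / tank volume = 177.6 / 392 = 0.453061 exchanges/day

0.453061 exchanges/day


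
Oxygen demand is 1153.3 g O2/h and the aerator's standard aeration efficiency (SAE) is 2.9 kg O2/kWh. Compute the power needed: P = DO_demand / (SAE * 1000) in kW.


SAE in g O2/kWh = 2.9 * 1000 = 2900 g/kWh
P = DO_demand / SAE_g = 1153.3 / 2900 = 0.39769 kW

0.39769 kW


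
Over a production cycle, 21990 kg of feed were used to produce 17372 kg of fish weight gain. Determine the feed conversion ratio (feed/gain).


FCR = feed consumed / weight gained
FCR = 21990 kg / 17372 kg = 1.26583

1.26583


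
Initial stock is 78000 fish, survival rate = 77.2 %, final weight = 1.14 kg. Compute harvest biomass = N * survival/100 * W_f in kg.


Survivors = 78000 * 77.2/100 = 60216 fish
Harvest biomass = survivors * W_f = 60216 * 1.14 = 68646.24 kg

68646.24 kg


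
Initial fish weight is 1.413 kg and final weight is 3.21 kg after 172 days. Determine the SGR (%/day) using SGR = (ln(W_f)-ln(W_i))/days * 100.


ln(W_f) = ln(3.21) = 1.1662709
ln(W_i) = ln(1.413) = 0.3457151
ln(W_f) - ln(W_i) = 1.1662709 - 0.3457151 = 0.8205558
SGR = 0.8205558 / 172 * 100 = 0.477067 %/day

0.477067 %/day


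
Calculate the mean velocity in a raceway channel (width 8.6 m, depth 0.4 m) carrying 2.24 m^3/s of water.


Cross-sectional area = W * d = 8.6 * 0.4 = 3.44 m^2
Velocity = Q / A = 2.24 / 3.44 = 0.651163 m/s

0.651163 m/s


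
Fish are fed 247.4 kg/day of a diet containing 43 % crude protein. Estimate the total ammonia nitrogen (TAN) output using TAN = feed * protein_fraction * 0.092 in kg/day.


Protein in feed = 247.4 * 43/100 = 106.382 kg/day
TAN = protein * 0.092 = 106.382 * 0.092 = 9.787144 kg/day

9.787144 kg/day


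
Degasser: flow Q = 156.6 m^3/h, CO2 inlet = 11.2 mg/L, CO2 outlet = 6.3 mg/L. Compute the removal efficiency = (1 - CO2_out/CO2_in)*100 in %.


CO2_out / CO2_in = 6.3 / 11.2 = 0.5625
Fraction remaining = 0.5625
efficiency = (1 - 0.5625) * 100 = 43.75 %

43.75 %


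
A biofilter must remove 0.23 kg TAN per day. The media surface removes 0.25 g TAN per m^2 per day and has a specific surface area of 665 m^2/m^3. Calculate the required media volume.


A = 0.23*1000 / 0.25 = 920 m^2
V = 920 / 665 = 1.38346

1.38346 m^3


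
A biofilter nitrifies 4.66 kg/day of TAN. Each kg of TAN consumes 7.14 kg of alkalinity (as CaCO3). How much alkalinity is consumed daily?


Alkalinity factor: 7.14 kg CaCO3 consumed per kg TAN nitrified
alk = 4.66 kg TAN * 7.14 = 33.2724 kg CaCO3/day

33.2724 kg CaCO3/day


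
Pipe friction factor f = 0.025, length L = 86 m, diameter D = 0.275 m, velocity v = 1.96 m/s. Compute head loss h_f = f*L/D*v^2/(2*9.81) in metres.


v^2 = 1.96^2 = 3.8416 m^2/s^2
L/D = 86/0.275 = 312.72727
h_f = f*(L/D)*v^2/(2g) = 0.025 * 312.72727 * 3.8416 / 19.62 = 1.5308 m

1.5308 m


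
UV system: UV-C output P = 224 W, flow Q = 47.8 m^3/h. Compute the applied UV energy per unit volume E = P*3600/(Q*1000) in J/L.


Energy delivered per hour = 224 W * 3600 s = 806400 J/h
Volume treated per hour = 47.8 m^3/h * 1000 = 47800 L/h
dose = 806400 / 47800 = 16.8703 J/L

16.8703 J/L


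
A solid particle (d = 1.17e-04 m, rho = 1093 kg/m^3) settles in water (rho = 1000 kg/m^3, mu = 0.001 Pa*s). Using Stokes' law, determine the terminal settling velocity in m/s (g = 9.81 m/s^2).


Density difference: rho_p - rho_f = 1093 - 1000 = 93 kg/m^3
d^2 = (1.17e-04)^2 = 1.3689e-08 m^2
Numerator = (rho_p - rho_f) * g * d^2 = 93 * 9.81 * 1.3689e-08 = 1.2488885e-05
Denominator = 18 * mu = 18 * 0.001 = 0.018
v_s = 1.2488885e-05 / 0.018 = 6.93827e-04 m/s
Check: Re = rho_f * v_s * d / mu = 1000 * 6.93827e-04 * 1.17e-04 / 0.001 = 0.0812 < 1, so Stokes' law applies.

6.93827e-04 m/s


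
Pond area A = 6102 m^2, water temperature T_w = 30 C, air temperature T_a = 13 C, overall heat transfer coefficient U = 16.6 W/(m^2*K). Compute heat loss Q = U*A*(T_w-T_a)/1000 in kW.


Temperature difference dT = 30 - 13 = 17 K
Heat loss (W) = U * A * dT = 16.6 * 6102 * 17 = 1721984.4 W
Convert to kW: 1721984.4 / 1000 = 1721.9844 kW

1721.9844 kW


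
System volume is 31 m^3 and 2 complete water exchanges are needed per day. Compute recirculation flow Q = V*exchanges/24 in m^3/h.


Daily recirculation volume = 31 m^3 * 2 = 62 m^3/day
Flow rate Q = daily volume / 24 h = 62 / 24 = 2.58333 m^3/h

2.58333 m^3/h


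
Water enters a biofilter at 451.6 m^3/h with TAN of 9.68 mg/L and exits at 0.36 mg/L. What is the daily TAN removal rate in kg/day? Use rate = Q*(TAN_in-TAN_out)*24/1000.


Concentration drop: TAN_in - TAN_out = 9.68 - 0.36 = 9.32 mg/L
Hourly TAN removed = Q * dTAN = 451.6 m^3/h * 9.32 mg/L = 4208.912 g/h  (m^3/h * mg/L = g/h)
Daily TAN removed = 4208.912 * 24 = 101013.888 g/day
Convert to kg/day: 101013.888 / 1000 = 101.013888 kg/day

101.013888 kg/day


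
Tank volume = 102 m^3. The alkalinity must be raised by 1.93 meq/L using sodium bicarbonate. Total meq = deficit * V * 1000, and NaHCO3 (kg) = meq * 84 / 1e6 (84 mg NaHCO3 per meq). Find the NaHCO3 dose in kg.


Tank volume in L = 102 m^3 * 1000 = 102000 L
Total meq required = 1.93 meq/L * 102000 L = 196860 meq
NaHCO3 mass = 196860 meq * 84 mg/meq / 1e6 = 16.5362 kg

16.5362 kg


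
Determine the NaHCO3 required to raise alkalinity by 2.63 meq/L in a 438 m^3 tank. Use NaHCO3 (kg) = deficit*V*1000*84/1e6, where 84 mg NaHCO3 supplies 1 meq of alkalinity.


Tank volume in L = 438 m^3 * 1000 = 438000 L
Total meq required = 2.63 meq/L * 438000 L = 1151940 meq
NaHCO3 mass = 1151940 meq * 84 mg/meq / 1e6 = 96.763 kg

96.763 kg


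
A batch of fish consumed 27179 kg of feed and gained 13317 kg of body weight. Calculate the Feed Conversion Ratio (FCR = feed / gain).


FCR = feed consumed / weight gained
FCR = 27179 kg / 13317 kg = 2.04093

2.04093


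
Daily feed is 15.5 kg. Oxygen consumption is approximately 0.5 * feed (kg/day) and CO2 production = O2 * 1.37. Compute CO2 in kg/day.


O2 = 15.5 * 0.5 = 7.75
CO2 = 7.75 * 1.37 = 10.6175

10.6175 kg/day


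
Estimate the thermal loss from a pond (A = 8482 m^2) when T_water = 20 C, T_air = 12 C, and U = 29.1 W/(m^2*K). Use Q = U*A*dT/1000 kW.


Temperature difference dT = 20 - 12 = 8 K
Heat loss (W) = U * A * dT = 29.1 * 8482 * 8 = 1974609.6 W
Convert to kW: 1974609.6 / 1000 = 1974.6096 kW

1974.6096 kW


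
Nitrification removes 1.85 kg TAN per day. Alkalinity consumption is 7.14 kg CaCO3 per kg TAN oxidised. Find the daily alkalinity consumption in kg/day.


Alkalinity factor: 7.14 kg CaCO3 consumed per kg TAN nitrified
alk = 1.85 kg TAN * 7.14 = 13.209 kg CaCO3/day

13.209 kg CaCO3/day


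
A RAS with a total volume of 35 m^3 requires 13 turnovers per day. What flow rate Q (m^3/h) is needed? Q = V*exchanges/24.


Daily recirculation volume = 35 m^3 * 13 = 455 m^3/day
Flow rate Q = daily volume / 24 h = 455 / 24 = 18.9583 m^3/h

18.9583 m^3/h


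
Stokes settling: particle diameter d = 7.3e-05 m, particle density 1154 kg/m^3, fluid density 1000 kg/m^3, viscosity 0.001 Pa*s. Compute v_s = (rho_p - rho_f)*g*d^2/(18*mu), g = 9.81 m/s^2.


Density difference: rho_p - rho_f = 1154 - 1000 = 154 kg/m^3
d^2 = (7.3e-05)^2 = 5.329e-09 m^2
Numerator = (rho_p - rho_f) * g * d^2 = 154 * 9.81 * 5.329e-09 = 8.0507335e-06
Denominator = 18 * mu = 18 * 0.001 = 0.018
v_s = 8.0507335e-06 / 0.018 = 4.47263e-04 m/s
Check: Re = rho_f * v_s * d / mu = 1000 * 4.47263e-04 * 7.3e-05 / 0.001 = 0.0327 < 1, so Stokes' law applies.

4.47263e-04 m/s
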